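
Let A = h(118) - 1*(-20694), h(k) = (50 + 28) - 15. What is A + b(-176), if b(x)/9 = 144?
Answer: 22053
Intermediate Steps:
b(x) = 1296 (b(x) = 9*144 = 1296)
h(k) = 63 (h(k) = 78 - 15 = 63)
A = 20757 (A = 63 - 1*(-20694) = 63 + 20694 = 20757)
A + b(-176) = 20757 + 1296 = 22053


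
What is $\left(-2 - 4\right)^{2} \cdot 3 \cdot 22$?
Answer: $2376$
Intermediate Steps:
$\left(-2 - 4\right)^{2} \cdot 3 \cdot 22 = \left(-6\right)^{2} \cdot 3 \cdot 22 = 36 \cdot 3 \cdot 22 = 108 \cdot 22 = 2376$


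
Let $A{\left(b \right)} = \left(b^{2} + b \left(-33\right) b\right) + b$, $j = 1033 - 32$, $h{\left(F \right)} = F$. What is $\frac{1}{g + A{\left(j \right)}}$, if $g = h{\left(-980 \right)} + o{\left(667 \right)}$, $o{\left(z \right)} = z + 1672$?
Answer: $- \frac{1}{32061672} \approx -3.119 \cdot 10^{-8}$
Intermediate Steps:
$o{\left(z \right)} = 1672 + z$
$j = 1001$ ($j = 1033 - 32 = 1001$)
$g = 1359$ ($g = -980 + \left(1672 + 667\right) = -980 + 2339 = 1359$)
$A{\left(b \right)} = b - 32 b^{2}$ ($A{\left(b \right)} = \left(b^{2} + - 33 b b\right) + b = \left(b^{2} - 33 b^{2}\right) + b = - 32 b^{2} + b = b - 32 b^{2}$)
$\frac{1}{g + A{\left(j \right)}} = \frac{1}{1359 + 1001 \left(1 - 32032\right)} = \frac{1}{1359 + 1001 \left(-32031\right)} = \frac{1}{1359 - 32063031} = \frac{1}{-32061672} = - \frac{1}{32061672}$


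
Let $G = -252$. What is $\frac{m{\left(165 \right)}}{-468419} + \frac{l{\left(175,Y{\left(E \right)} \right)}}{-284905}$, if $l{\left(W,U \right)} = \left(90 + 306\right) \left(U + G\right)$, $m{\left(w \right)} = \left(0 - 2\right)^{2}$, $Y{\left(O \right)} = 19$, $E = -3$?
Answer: $\frac{43218944672}{133454915195} \approx 0.32385$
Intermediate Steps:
$m{\left(w \right)} = 4$ ($m{\left(w \right)} = \left(-2\right)^{2} = 4$)
$l{\left(W,U \right)} = -99792 + 396 U$ ($l{\left(W,U \right)} = \left(90 + 306\right) \left(U - 252\right) = 396 \left(-252 + U\right) = -99792 + 396 U$)
$\frac{m{\left(165 \right)}}{-468419} + \frac{l{\left(175,Y{\left(E \right)} \right)}}{-284905} = \frac{4}{-468419} + \frac{-99792 + 396 \cdot 19}{-284905} = 4 \left(- \frac{1}{468419}\right) + \left(-99792 + 7524\right) \left(- \frac{1}{284905}\right) = - \frac{4}{468419} - - \frac{92268}{284905} = - \frac{4}{468419} + \frac{92268}{284905} = \frac{43218944672}{133454915195}$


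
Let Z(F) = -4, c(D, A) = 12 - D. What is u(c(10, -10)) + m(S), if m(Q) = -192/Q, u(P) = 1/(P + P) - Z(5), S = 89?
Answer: 745/356 ≈ 2.0927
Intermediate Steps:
u(P) = 4 + 1/(2*P) (u(P) = 1/(P + P) - 1*(-4) = 1/(2*P) + 4 = 4 + 1/(2*P))
u(c(10, -10)) + m(S) = (4 + 1/(2*(12 - 1*10))) - 192/89 = (4 + 1/(2*(12 - 10))) - 192*1/89 = (4 + (½)/2) - 192/89 = (4 + (½)*(½)) - 192/89 = (4 + ¼) - 192/89 = 17/4 - 192/89 = 745/356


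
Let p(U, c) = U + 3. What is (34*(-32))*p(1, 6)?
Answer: -4352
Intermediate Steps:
p(U, c) = 3 + U
(34*(-32))*p(1, 6) = (34*(-32))*(3 + 1) = -1088*4 = -4352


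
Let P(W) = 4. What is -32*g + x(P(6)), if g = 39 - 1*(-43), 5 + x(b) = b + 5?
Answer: -2620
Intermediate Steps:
x(b) = b (x(b) = -5 + (b + 5) = -5 + (5 + b) = b)
g = 82 (g = 39 + 43 = 82)
-32*g + x(P(6)) = -32*82 + 4 = -2624 + 4 = -2620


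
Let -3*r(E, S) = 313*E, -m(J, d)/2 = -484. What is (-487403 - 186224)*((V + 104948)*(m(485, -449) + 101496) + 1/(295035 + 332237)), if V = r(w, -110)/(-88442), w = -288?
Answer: -200931494285760433213540911/27738595112 ≈ -7.2438e+15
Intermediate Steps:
m(J, d) = 968 (m(J, d) = -2*(-484) = 968)
r(E, S) = -313*E/3
V = -15024/44221 (V = -313/3*(-288)/(-88442) = 30048*(-1/88442) = -15024/44221 ≈ -0.33975)
(-487403 - 186224)*((V + 104948)*(m(485, -449) + 101496) + 1/(295035 + 332237)) = (-487403 - 186224)*((-15024/44221 + 104948)*(968 + 101496) + 1/(295035 + 332237)) = -673627*((4640890484/44221)*102464 + 1/627272) = -673627*(475524202552576/44221 + 1/627272) = -673627*298283017583559496893/27738595112 = -200931494285760433213540911/27738595112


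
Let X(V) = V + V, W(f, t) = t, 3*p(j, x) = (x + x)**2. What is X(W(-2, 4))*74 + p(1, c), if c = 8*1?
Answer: 2032/3 ≈ 677.33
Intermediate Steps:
c = 8
p(j, x) = 4*x**2/3 (p(j, x) = (x + x)**2/3 = (2*x)**2/3 = (4*x**2)/3 = 4*x**2/3)
X(V) = 2*V
X(W(-2, 4))*74 + p(1, c) = (2*4)*74 + (4/3)*8**2 = 8*74 + (4/3)*64 = 592 + 256/3 = 2032/3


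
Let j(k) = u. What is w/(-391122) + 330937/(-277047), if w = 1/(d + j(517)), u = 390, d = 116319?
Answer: -559497505270099/468388561386978 ≈ -1.1945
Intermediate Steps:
j(k) = 390
w = 1/116709 (w = 1/(116319 + 390) = 1/116709 ≈ 8.5683e-6)
w/(-391122) + 330937/(-277047) = (1/116709)/(-391122) + 330937/(-277047) = (1/116709)*(-1/391122) + 330937*(-1/277047) = -1/45647457498 - 330937/277047 = -559497505270099/468388561386978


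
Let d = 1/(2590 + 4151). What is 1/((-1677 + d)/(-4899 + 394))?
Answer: 30368205/11304656 ≈ 2.6863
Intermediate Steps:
d = 1/6741 ≈ 0.00014835
1/((-1677 + d)/(-4899 + 394)) = 1/((-1677 + 1/6741)/(-4899 + 394)) = 1/(-11304656/6741/(-4505)) = 1/(-11304656/6741*(-1/4505)) = 1/(11304656/30368205) = 30368205/11304656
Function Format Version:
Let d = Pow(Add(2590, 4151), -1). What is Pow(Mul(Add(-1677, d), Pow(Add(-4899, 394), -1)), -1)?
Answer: Rational(30368205, 11304656) ≈ 2.6863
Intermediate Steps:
d = Rational(1, 6741) (d = Pow(6741, -1) = Rational(1, 6741) ≈ 0.00014835)
Pow(Mul(Add(-1677, d), Pow(Add(-4899, 394), -1)), -1) = Pow(Mul(Add(-1677, Rational(1, 6741)), Pow(Add(-4899, 394), -1)), -1) = Pow(Mul(Rational(-11304656, 6741), Pow(-4505, -1)), -1) = Pow(Mul(Rational(-11304656, 6741), Rational(-1, 4505)), -1) = Pow(Rational(11304656, 30368205), -1) = Rational(30368205, 11304656)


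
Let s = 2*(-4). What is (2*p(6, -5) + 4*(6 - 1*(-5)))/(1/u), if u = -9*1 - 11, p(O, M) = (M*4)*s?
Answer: -7280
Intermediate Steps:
s = -8
p(O, M) = -32*M (p(O, M) = (M*4)*(-8) = (4*M)*(-8) = -32*M)
u = -20 (u = -9 - 11 = -20)
(2*p(6, -5) + 4*(6 - 1*(-5)))/(1/u) = (2*(-32*(-5)) + 4*(6 - 1*(-5)))/(1/(-20)) = (2*160 + 4*(6 + 5))/(-1/20) = (320 + 4*11)*(-20) = (320 + 44)*(-20) = 364*(-20) = -7280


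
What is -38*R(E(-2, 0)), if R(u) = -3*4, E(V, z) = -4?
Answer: 456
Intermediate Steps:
R(u) = -12
-38*R(E(-2, 0)) = -38*(-12) = 456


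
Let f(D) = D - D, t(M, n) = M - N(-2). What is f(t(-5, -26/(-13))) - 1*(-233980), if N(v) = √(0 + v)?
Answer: 233980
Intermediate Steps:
N(v) = √v
t(M, n) = M - I*√2 (t(M, n) = M - √(-2) = M - I*√2)
f(D) = 0
f(t(-5, -26/(-13))) - 1*(-233980) = 0 - 1*(-233980) = 0 + 233980 = 233980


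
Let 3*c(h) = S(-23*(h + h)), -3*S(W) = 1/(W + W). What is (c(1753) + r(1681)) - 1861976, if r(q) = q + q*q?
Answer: 1401358451545/1451484 ≈ 9.6547e+5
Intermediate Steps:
r(q) = q + q²
S(W) = -1/(6*W) (S(W) = -1/(3*(W + W)) = -1/(2*W)/3 = -1/(6*W))
c(h) = 1/(828*h) (c(h) = (-(-1/(23*(h + h)))/6)/3 = (-(-1/(46*h))/6)/3 = (-(-1)/(276*h))/3 = (1/(276*h))/3 = 1/(828*h))
(c(1753) + r(1681)) - 1861976 = ((1/828)/1753 + 1681*(1 + 1681)) - 1861976 = ((1/828)*(1/1753) + 1681*1682) - 1861976 = (1/1451484 + 2827442) - 1861976 = 4103986823929/1451484 - 1861976 = 1401358451545/1451484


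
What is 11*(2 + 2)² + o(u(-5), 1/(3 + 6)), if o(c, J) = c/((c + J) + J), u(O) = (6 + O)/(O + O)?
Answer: 1927/11 ≈ 175.18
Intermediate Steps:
u(O) = (6 + O)/(2*O) (u(O) = (6 + O)/((2*O)) = (6 + O)*(1/(2*O)) = (6 + O)/(2*O))
o(c, J) = c/(c + 2*J) (o(c, J) = c/((J + c) + J) = c/(c + 2*J))
11*(2 + 2)² + o(u(-5), 1/(3 + 6)) = 11*(2 + 2)² + ((½)*(6 - 5)/(-5))/((½)*(6 - 5)/(-5) + 2/(3 + 6)) = 11*4² + ((½)*(-⅕)*1)/((½)*(-⅕)*1 + 2/9) = 11*16 - 1/(10*(-⅒ + 2*(⅑))) = 176 - 1/(10*(-⅒ + 2/9)) = 176 - 1/(10*11/90) = 176 - ⅒*90/11 = 176 - 9/11 = 1927/11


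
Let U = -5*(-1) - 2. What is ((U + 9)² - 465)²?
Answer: 103041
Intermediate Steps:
U = 3 (U = 5 - 2 = 3)
((U + 9)² - 465)² = ((3 + 9)² - 465)² = (12² - 465)² = (144 - 465)² = (-321)² = 103041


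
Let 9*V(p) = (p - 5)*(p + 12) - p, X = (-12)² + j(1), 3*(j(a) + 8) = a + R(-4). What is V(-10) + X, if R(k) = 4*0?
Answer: 1207/9 ≈ 134.11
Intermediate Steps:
R(k) = 0
j(a) = -8 + a/3 (j(a) = -8 + (a + 0)/3 = -8 + a/3)
X = 409/3 (X = (-12)² + (-8 + (⅓)*1) = 144 + (-8 + ⅓) = 144 - 23/3 = 409/3 ≈ 136.33)
V(p) = -p/9 + (-5 + p)*(12 + p)/9 (V(p) = ((p - 5)*(p + 12) - p)/9 = ((-5 + p)*(12 + p) - p)/9 = (-p + (-5 + p)*(12 + p))/9 = -p/9 + (-5 + p)*(12 + p)/9)
V(-10) + X = (-20/3 + (⅑)*(-10)² + (⅔)*(-10)) + 409/3 = (-20/3 + (⅑)*100 - 20/3) + 409/3 = (-20/3 + 100/9 - 20/3) + 409/3 = -20/9 + 409/3 = 1207/9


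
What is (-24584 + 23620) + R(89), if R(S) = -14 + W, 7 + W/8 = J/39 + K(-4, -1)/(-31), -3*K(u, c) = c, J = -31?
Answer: -1257898/1209 ≈ -1040.4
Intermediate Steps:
K(u, c) = -c/3
W = -75496/1209 (W = -56 + 8*(-31/39 - 1/3*(-1)/(-31)) = -56 + 8*(-31*1/39 + (1/3)*(-1/31)) = -56 + 8*(-31/39 - 1/93) = -56 + 8*(-974/1209) = -56 - 7792/1209 = -75496/1209 ≈ -62.445)
R(S) = -92422/1209 (R(S) = -14 - 75496/1209 = -92422/1209)
(-24584 + 23620) + R(89) = (-24584 + 23620) - 92422/1209 = -964 - 92422/1209 = -1257898/1209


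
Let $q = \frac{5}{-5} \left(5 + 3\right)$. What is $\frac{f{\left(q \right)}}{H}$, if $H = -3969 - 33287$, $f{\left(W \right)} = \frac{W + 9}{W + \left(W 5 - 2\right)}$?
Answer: $\frac{1}{1862800} \approx 5.3683 \cdot 10^{-7}$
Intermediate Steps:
$q = -8$ ($q = 5 \left(- \frac{1}{5}\right) 8 = \left(-1\right) 8 = -8$)
$f{\left(W \right)} = \frac{9 + W}{-2 + 6 W}$ ($f{\left(W \right)} = \frac{9 + W}{W + \left(5 W - 2\right)} = \frac{9 + W}{W + \left(-2 + 5 W\right)} = \frac{9 + W}{-2 + 6 W}$)
$H = -37256$ ($H = -3969 - 33287 = -37256$)
$\frac{f{\left(q \right)}}{H} = \frac{\frac{1}{2} \frac{1}{-1 + 3 \left(-8\right)} \left(9 - 8\right)}{-37256} = \frac{1}{2} \frac{1}{-1 - 24} \cdot 1 \left(- \frac{1}{37256}\right) = \frac{1}{2} \frac{1}{-25} \cdot 1 \left(- \frac{1}{37256}\right) = \frac{1}{2} \left(- \frac{1}{25}\right) 1 \left(- \frac{1}{37256}\right) = \left(- \frac{1}{50}\right) \left(- \frac{1}{37256}\right) = \frac{1}{1862800}$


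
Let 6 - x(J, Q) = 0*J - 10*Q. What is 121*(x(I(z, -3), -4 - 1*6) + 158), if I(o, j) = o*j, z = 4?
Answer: 7744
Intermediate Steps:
I(o, j) = j*o
x(J, Q) = 6 + 10*Q (x(J, Q) = 6 - (0*J - 10*Q) = 6 - (0 - 10*Q) = 6 - (-10)*Q = 6 + 10*Q)
121*(x(I(z, -3), -4 - 1*6) + 158) = 121*((6 + 10*(-4 - 1*6)) + 158) = 121*((6 + 10*(-4 - 6)) + 158) = 121*((6 + 10*(-10)) + 158) = 121*((6 - 100) + 158) = 121*(-94 + 158) = 121*64 = 7744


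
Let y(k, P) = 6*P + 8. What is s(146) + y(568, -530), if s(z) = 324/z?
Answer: -231394/73 ≈ -3169.8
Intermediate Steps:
y(k, P) = 8 + 6*P
s(146) + y(568, -530) = 324/146 + (8 + 6*(-530)) = 324*(1/146) + (8 - 3180) = 162/73 - 3172 = -231394/73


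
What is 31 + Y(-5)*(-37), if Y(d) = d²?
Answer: -894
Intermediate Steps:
31 + Y(-5)*(-37) = 31 + (-5)²*(-37) = 31 + 25*(-37) = 31 - 925 = -894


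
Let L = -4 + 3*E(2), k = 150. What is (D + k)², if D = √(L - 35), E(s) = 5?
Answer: 22476 + 600*I*√6 ≈ 22476.0 + 1469.7*I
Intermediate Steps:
L = 11 (L = -4 + 3*5 = -4 + 15 = 11)
D = 2*I*√6 (D = √(11 - 35) = √(-24) = 2*I*√6 ≈ 4.899*I)
(D + k)² = (2*I*√6 + 150)² = (150 + 2*I*√6)²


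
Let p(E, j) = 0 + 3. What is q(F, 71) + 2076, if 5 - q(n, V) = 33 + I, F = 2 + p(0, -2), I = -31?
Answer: 2079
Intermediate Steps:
p(E, j) = 3
F = 5 (F = 2 + 3 = 5)
q(n, V) = 3 (q(n, V) = 5 - (33 - 31) = 5 - 1*2 = 5 - 2 = 3)
q(F, 71) + 2076 = 3 + 2076 = 2079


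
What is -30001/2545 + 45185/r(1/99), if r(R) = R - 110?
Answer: -11711267564/27712505 ≈ -422.60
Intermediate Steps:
r(R) = -110 + R
-30001/2545 + 45185/r(1/99) = -30001/2545 + 45185/(-110 + 1/99) = -30001*1/2545 + 45185/(-110 + 1/99) = -30001/2545 + 45185/(-10889/99) = -30001/2545 + 45185*(-99/10889) = -30001/2545 - 4473315/10889 = -11711267564/27712505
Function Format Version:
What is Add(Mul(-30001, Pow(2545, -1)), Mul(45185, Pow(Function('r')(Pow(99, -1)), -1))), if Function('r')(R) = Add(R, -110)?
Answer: Rational(-11711267564, 27712505) ≈ -422.60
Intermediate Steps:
Function('r')(R) = Add(-110, R)
Add(Mul(-30001, Pow(2545, -1)), Mul(45185, Pow(Function('r')(Pow(99, -1)), -1))) = Add(Mul(-30001, Pow(2545, -1)), Mul(45185, Pow(Add(-110, Pow(99, -1)), -1))) = Add(Mul(-30001, Rational(1, 2545)), Mul(45185, Pow(Add(-110, Rational(1, 99)), -1))) = Add(Rational(-30001, 2545), Mul(45185, Pow(Rational(-10889, 99), -1))) = Add(Rational(-30001, 2545), Mul(45185, Rational(-99, 10889))) = Add(Rational(-30001, 2545), Rational(-4473315, 10889)) = Rational(-11711267564, 27712505)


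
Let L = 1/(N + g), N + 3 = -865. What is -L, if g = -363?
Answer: 1/1231 ≈ 0.00081235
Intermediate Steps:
N = -868 (N = -3 - 865 = -868)
L = -1/1231 (L = 1/(-868 - 363) = 1/(-1231) = -1/1231 ≈ -0.00081235)
-L = -1*(-1/1231) = 1/1231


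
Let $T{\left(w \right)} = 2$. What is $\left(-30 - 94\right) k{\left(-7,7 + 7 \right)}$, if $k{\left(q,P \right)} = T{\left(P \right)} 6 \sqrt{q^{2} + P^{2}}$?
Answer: $- 10416 \sqrt{5} \approx -23291.0$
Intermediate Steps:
$k{\left(q,P \right)} = 12 \sqrt{P^{2} + q^{2}}$ ($k{\left(q,P \right)} = 2 \cdot 6 \sqrt{q^{2} + P^{2}} = 12 \sqrt{P^{2} + q^{2}}$)
$\left(-30 - 94\right) k{\left(-7,7 + 7 \right)} = \left(-30 - 94\right) 12 \sqrt{\left(7 + 7\right)^{2} + \left(-7\right)^{2}} = - 124 \cdot 12 \sqrt{14^{2} + 49} = - 124 \cdot 12 \sqrt{196 + 49} = - 124 \cdot 12 \sqrt{245} = - 124 \cdot 12 \cdot 7 \sqrt{5} = - 124 \cdot 84 \sqrt{5} = - 10416 \sqrt{5}$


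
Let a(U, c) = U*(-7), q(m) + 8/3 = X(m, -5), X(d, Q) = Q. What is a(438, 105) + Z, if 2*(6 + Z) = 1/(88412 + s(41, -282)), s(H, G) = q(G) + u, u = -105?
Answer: -1627533309/529796 ≈ -3072.0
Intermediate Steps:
q(m) = -23/3 (q(m) = -8/3 - 5 = -23/3)
a(U, c) = -7*U
s(H, G) = -338/3 (s(H, G) = -23/3 - 105 = -338/3)
Z = -3178773/529796 (Z = -6 + 1/(2*(88412 - 338/3)) = -6 + 1/(2*(264898/3)) = -6 + (½)*(3/264898) = -6 + 3/529796 = -3178773/529796 ≈ -6.0000)
a(438, 105) + Z = -7*438 - 3178773/529796 = -3066 - 3178773/529796 = -1627533309/529796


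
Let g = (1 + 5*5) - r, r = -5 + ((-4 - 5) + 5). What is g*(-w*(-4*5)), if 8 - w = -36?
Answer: 30800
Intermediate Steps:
w = 44 (w = 8 - 1*(-36) = 8 + 36 = 44)
r = -9 (r = -5 + (-9 + 5) = -5 - 4 = -9)
g = 35 (g = (1 + 5*5) - 1*(-9) = (1 + 25) + 9 = 26 + 9 = 35)
g*(-w*(-4*5)) = 35*(-44*(-4*5)) = 35*(-44*(-20)) = 35*(-1*(-880)) = 35*880 = 30800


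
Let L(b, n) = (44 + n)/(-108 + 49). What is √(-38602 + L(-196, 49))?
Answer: I*√134379049/59 ≈ 196.48*I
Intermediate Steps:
L(b, n) = -44/59 - n/59 (L(b, n) = (44 + n)/(-59) = (44 + n)*(-1/59) = -44/59 - n/59)
√(-38602 + L(-196, 49)) = √(-38602 + (-44/59 - 1/59*49)) = √(-38602 + (-44/59 - 49/59)) = √(-38602 - 93/59) = √(-2277611/59) = I*√134379049/59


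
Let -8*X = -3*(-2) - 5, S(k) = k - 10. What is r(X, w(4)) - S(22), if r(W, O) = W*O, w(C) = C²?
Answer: -14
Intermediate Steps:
S(k) = -10 + k
X = -⅛ (X = -(-3*(-2) - 5)/8 = -(6 - 5)/8 = -⅛*1 = -⅛ ≈ -0.12500)
r(W, O) = O*W
r(X, w(4)) - S(22) = 4²*(-⅛) - (-10 + 22) = 16*(-⅛) - 1*12 = -2 - 12 = -14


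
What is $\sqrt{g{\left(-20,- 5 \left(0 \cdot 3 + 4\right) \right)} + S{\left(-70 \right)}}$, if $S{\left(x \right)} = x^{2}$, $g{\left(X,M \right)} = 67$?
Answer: $\sqrt{4967} \approx 70.477$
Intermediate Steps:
$\sqrt{g{\left(-20,- 5 \left(0 \cdot 3 + 4\right) \right)} + S{\left(-70 \right)}} = \sqrt{67 + \left(-70\right)^{2}} = \sqrt{67 + 4900} = \sqrt{4967}$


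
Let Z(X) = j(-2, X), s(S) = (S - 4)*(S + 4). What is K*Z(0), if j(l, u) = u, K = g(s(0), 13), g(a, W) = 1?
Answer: 0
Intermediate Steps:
s(S) = (-4 + S)*(4 + S)
K = 1
Z(X) = X
K*Z(0) = 1*0 = 0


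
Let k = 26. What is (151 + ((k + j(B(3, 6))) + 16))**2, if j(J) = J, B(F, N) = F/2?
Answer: 151321/4 ≈ 37830.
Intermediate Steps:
B(F, N) = F/2 (B(F, N) = F*(1/2) = F/2)
(151 + ((k + j(B(3, 6))) + 16))**2 = (151 + ((26 + (1/2)*3) + 16))**2 = (151 + ((26 + 3/2) + 16))**2 = (151 + (55/2 + 16))**2 = (151 + 87/2)**2 = (389/2)**2 = 151321/4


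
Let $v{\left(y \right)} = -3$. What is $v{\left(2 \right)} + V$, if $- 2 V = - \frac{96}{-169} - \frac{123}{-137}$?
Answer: $- \frac{172857}{46306} \approx -3.7329$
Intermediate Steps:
$V = - \frac{33939}{46306}$ ($V = - \frac{- \frac{96}{-169} - \frac{123}{-137}}{2} = - \frac{\left(-96\right) \left(- \frac{1}{169}\right) - - \frac{123}{137}}{2} = - \frac{\frac{96}{169} + \frac{123}{137}}{2} = \left(- \frac{1}{2}\right) \frac{33939}{23153} = - \frac{33939}{46306} \approx -0.73293$)
$v{\left(2 \right)} + V = -3 - \frac{33939}{46306} = - \frac{172857}{46306}$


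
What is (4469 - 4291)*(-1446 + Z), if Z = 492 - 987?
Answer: -345498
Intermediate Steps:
Z = -495
(4469 - 4291)*(-1446 + Z) = (4469 - 4291)*(-1446 - 495) = 178*(-1941) = -345498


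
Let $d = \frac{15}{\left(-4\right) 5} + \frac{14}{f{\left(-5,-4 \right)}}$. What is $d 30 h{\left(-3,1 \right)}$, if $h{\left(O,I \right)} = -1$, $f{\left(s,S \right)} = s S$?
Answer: $\frac{3}{2} \approx 1.5$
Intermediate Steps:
$f{\left(s,S \right)} = S s$
$d = - \frac{1}{20}$ ($d = \frac{15}{\left(-4\right) 5} + \frac{14}{\left(-4\right) \left(-5\right)} = \frac{15}{-20} + \frac{14}{20} = 15 \left(- \frac{1}{20}\right) + 14 \cdot \frac{1}{20} = - \frac{3}{4} + \frac{7}{10} = - \frac{1}{20} \approx -0.05$)
$d 30 h{\left(-3,1 \right)} = \left(- \frac{1}{20}\right) 30 \left(-1\right) = \left(- \frac{3}{2}\right) \left(-1\right) = \frac{3}{2}$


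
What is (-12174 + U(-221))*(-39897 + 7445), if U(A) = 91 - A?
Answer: 384945624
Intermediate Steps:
(-12174 + U(-221))*(-39897 + 7445) = (-12174 + (91 - 1*(-221)))*(-39897 + 7445) = (-12174 + (91 + 221))*(-32452) = (-12174 + 312)*(-32452) = -11862*(-32452) = 384945624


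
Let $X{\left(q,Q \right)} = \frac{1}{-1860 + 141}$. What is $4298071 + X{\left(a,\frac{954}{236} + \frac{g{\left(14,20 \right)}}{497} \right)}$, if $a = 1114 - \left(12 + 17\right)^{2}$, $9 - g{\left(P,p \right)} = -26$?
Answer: $\frac{7388384048}{1719} \approx 4.2981 \cdot 10^{6}$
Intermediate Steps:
$g{\left(P,p \right)} = 35$ ($g{\left(P,p \right)} = 9 - -26 = 9 + 26 = 35$)
$a = 273$ ($a = 1114 - 29^{2} = 1114 - 841 = 273$)
$X{\left(q,Q \right)} = - \frac{1}{1719}$ ($X{\left(q,Q \right)} = \frac{1}{-1719} = - \frac{1}{1719}$)
$4298071 + X{\left(a,\frac{954}{236} + \frac{g{\left(14,20 \right)}}{497} \right)} = 4298071 - \frac{1}{1719} = \frac{7388384048}{1719}$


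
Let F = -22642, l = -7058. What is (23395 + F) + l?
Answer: -6305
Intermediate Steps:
(23395 + F) + l = (23395 - 22642) - 7058 = 753 - 7058 = -6305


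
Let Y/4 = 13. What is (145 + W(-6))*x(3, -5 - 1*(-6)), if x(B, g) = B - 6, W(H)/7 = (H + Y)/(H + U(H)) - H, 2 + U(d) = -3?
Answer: -5205/11 ≈ -473.18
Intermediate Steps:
Y = 52 (Y = 4*13 = 52)
U(d) = -5 (U(d) = -2 - 3 = -5)
W(H) = -7*H + 7*(52 + H)/(-5 + H) (W(H) = 7*((H + 52)/(H - 5) - H) = 7*((52 + H)/(-5 + H) - H) = 7*(-H + (52 + H)/(-5 + H)) = -7*H + 7*(52 + H)/(-5 + H))
x(B, g) = -6 + B
(145 + W(-6))*x(3, -5 - 1*(-6)) = (145 + 7*(52 - 1*(-6)² + 6*(-6))/(-5 - 6))*(-6 + 3) = (145 + 7*(52 - 1*36 - 36)/(-11))*(-3) = (145 + 7*(-1/11)*(52 - 36 - 36))*(-3) = (145 + 7*(-1/11)*(-20))*(-3) = (145 + 140/11)*(-3) = (1735/11)*(-3) = -5205/11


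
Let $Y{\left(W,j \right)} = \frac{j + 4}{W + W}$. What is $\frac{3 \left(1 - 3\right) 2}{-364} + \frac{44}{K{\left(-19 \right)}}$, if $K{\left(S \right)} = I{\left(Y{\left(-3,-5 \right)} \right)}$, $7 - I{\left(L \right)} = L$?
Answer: $\frac{24147}{3731} \approx 6.472$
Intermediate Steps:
$Y{\left(W,j \right)} = \frac{4 + j}{2 W}$
$I{\left(L \right)} = 7 - L$
$K{\left(S \right)} = \frac{41}{6}$ ($K{\left(S \right)} = 7 - \frac{4 - 5}{2 \left(-3\right)} = 7 - \frac{1}{2} \left(- \frac{1}{3}\right) \left(-1\right) = 7 - \frac{1}{6} = \frac{41}{6}$)
$\frac{3 \left(1 - 3\right) 2}{-364} + \frac{44}{K{\left(-19 \right)}} = \frac{3 \left(1 - 3\right) 2}{-364} + \frac{44}{\frac{41}{6}} = 3 \left(-2\right) 2 \left(- \frac{1}{364}\right) + 44 \cdot \frac{6}{41} = \left(-6\right) 2 \left(- \frac{1}{364}\right) + \frac{264}{41} = \left(-12\right) \left(- \frac{1}{364}\right) + \frac{264}{41} = \frac{3}{91} + \frac{264}{41} = \frac{24147}{3731}$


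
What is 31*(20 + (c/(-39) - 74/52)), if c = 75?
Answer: 13423/26 ≈ 516.27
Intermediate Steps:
31*(20 + (c/(-39) - 74/52)) = 31*(20 + (75/(-39) - 74/52)) = 31*(20 + (75*(-1/39) - 74*1/52)) = 31*(20 + (-25/13 - 37/26)) = 31*(20 - 87/26) = 31*(433/26) = 13423/26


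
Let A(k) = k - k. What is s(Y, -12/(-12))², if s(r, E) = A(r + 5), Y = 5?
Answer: 0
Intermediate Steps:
A(k) = 0
s(r, E) = 0
s(Y, -12/(-12))² = 0² = 0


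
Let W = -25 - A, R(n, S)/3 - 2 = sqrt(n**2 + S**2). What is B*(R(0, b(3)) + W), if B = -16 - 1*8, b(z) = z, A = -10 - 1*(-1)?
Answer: 24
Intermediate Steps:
A = -9 (A = -10 + 1 = -9)
R(n, S) = 6 + 3*sqrt(S**2 + n**2) (R(n, S) = 6 + 3*sqrt(n**2 + S**2) = 6 + 3*sqrt(S**2 + n**2))
W = -16 (W = -25 - 1*(-9) = -25 + 9 = -16)
B = -24 (B = -16 - 8 = -24)
B*(R(0, b(3)) + W) = -24*((6 + 3*sqrt(3**2 + 0**2)) - 16) = -24*((6 + 3*sqrt(9 + 0)) - 16) = -24*((6 + 3*sqrt(9)) - 16) = -24*((6 + 3*3) - 16) = -24*((6 + 9) - 16) = -24*(15 - 16) = -24*(-1) = 24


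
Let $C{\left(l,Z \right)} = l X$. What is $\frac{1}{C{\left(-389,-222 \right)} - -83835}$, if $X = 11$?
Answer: $\frac{1}{79556} \approx 1.257 \cdot 10^{-5}$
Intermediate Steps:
$C{\left(l,Z \right)} = 11 l$ ($C{\left(l,Z \right)} = l 11 = 11 l$)
$\frac{1}{C{\left(-389,-222 \right)} - -83835} = \frac{1}{11 \left(-389\right) - -83835} = \frac{1}{-4279 + 83835} = \frac{1}{79556}$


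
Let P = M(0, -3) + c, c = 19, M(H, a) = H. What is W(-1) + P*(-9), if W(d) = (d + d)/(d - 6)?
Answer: -1195/7 ≈ -170.71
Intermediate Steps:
W(d) = 2*d/(-6 + d) (W(d) = (2*d)/(-6 + d) = 2*d/(-6 + d))
P = 19 (P = 0 + 19 = 19)
W(-1) + P*(-9) = 2*(-1)/(-6 - 1) + 19*(-9) = 2*(-1)/(-7) - 171 = 2*(-1)*(-1/7) - 171 = 2/7 - 171 = -1195/7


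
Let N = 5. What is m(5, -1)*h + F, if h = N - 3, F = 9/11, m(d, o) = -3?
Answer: -57/11 ≈ -5.1818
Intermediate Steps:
F = 9/11 (F = 9*(1/11) = 9/11 ≈ 0.81818)
h = 2 (h = 5 - 3 = 2)
m(5, -1)*h + F = -3*2 + 9/11 = -6 + 9/11 = -57/11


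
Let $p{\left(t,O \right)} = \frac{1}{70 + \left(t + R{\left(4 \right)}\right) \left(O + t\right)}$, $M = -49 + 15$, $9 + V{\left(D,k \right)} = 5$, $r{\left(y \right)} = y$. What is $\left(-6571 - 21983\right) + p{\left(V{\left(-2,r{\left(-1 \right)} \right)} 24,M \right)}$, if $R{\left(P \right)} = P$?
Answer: $- \frac{343504619}{12030} \approx -28554.0$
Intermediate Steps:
$V{\left(D,k \right)} = -4$ ($V{\left(D,k \right)} = -9 + 5 = -4$)
$M = -34$
$p{\left(t,O \right)} = \frac{1}{70 + \left(4 + t\right) \left(O + t\right)}$ ($p{\left(t,O \right)} = \frac{1}{70 + \left(t + 4\right) \left(O + t\right)} = \frac{1}{70 + \left(4 + t\right) \left(O + t\right)}$)
$\left(-6571 - 21983\right) + p{\left(V{\left(-2,r{\left(-1 \right)} \right)} 24,M \right)} = \left(-6571 - 21983\right) + \frac{1}{70 + \left(\left(-4\right) 24\right)^{2} + 4 \left(-34\right) + 4 \left(\left(-4\right) 24\right) - 34 \left(\left(-4\right) 24\right)} = -28554 + \frac{1}{70 + \left(-96\right)^{2} - 136 + 4 \left(-96\right) - -3264} = -28554 + \frac{1}{70 + 9216 - 136 - 384 + 3264} = -28554 + \frac{1}{12030} = - \frac{343504619}{12030}$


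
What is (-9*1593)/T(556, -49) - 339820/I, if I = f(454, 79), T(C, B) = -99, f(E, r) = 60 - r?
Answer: 3768287/209 ≈ 18030.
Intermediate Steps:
I = -19 (I = 60 - 1*79 = 60 - 79 = -19)
(-9*1593)/T(556, -49) - 339820/I = -9*1593/(-99) - 339820/(-19) = -14337*(-1/99) - 339820*(-1/19) = 1593/11 + 339820/19 = 3768287/209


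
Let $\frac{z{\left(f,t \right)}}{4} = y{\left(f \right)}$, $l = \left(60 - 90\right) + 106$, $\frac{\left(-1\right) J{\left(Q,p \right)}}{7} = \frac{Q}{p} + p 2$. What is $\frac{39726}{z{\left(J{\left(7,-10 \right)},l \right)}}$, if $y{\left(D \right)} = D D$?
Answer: $\frac{110350}{233289} \approx 0.47302$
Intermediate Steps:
$J{\left(Q,p \right)} = - 14 p - \frac{7 Q}{p}$ ($J{\left(Q,p \right)} = - 7 \left(\frac{Q}{p} + p 2\right) = - 7 \left(\frac{Q}{p} + 2 p\right) = - 7 \left(2 p + \frac{Q}{p}\right) = - 14 p - \frac{7 Q}{p}$)
$l = 76$ ($l = -30 + 106 = 76$)
$y{\left(D \right)} = D^{2}$
$z{\left(f,t \right)} = 4 f^{2}$
$\frac{39726}{z{\left(J{\left(7,-10 \right)},l \right)}} = \frac{39726}{4 \left(\left(-14\right) \left(-10\right) - \frac{49}{-10}\right)^{2}} = \frac{39726}{4 \left(140 - 49 \left(- \frac{1}{10}\right)\right)^{2}} = \frac{39726}{4 \left(140 + \frac{49}{10}\right)^{2}} = \frac{39726}{4 \left(\frac{1449}{10}\right)^{2}} = \frac{39726}{4 \cdot \frac{2099601}{100}} = \frac{39726}{\frac{2099601}{25}} = 39726 \cdot \frac{25}{2099601} = \frac{110350}{233289}$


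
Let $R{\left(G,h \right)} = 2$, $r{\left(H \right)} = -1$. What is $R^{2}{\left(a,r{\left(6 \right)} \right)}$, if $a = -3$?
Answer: $4$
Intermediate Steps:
$R^{2}{\left(a,r{\left(6 \right)} \right)} = 2^{2} = 4$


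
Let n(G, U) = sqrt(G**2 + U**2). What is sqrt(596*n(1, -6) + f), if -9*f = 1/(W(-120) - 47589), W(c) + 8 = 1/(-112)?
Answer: 2*sqrt(149264220 + 38108701130269725*sqrt(37))/15992595 ≈ 60.211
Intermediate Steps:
W(c) = -897/112 (W(c) = -8 + 1/(-112) = -8 - 1/112 = -897/112)
f = 112/47977785 (f = -1/(9*(-897/112 - 47589)) = -1/(9*(-5330865/112)) = -1/9*(-112/5330865) = 112/47977785 ≈ 2.3344e-6)
sqrt(596*n(1, -6) + f) = sqrt(596*sqrt(1**2 + (-6)**2) + 112/47977785) = sqrt(596*sqrt(1 + 36) + 112/47977785) = sqrt(596*sqrt(37) + 112/47977785) = sqrt(112/47977785 + 596*sqrt(37))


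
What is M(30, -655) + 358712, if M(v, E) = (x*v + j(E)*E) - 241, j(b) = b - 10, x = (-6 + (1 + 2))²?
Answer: 794316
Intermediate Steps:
x = 9 (x = (-6 + 3)² = (-3)² = 9)
j(b) = -10 + b
M(v, E) = -241 + 9*v + E*(-10 + E) (M(v, E) = (9*v + (-10 + E)*E) - 241 = (9*v + E*(-10 + E)) - 241 = -241 + 9*v + E*(-10 + E))
M(30, -655) + 358712 = (-241 + 9*30 - 655*(-10 - 655)) + 358712 = (-241 + 270 - 655*(-665)) + 358712 = (-241 + 270 + 435575) + 358712 = 435604 + 358712 = 794316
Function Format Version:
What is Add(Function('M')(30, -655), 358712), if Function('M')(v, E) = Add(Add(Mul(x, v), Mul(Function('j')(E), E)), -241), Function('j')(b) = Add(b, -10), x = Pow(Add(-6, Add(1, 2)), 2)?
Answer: 794316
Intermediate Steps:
x = 9 (x = Pow(Add(-6, 3), 2) = Pow(-3, 2) = 9)
Function('j')(b) = Add(-10, b)
Function('M')(v, E) = Add(-241, Mul(9, v), Mul(E, Add(-10, E))) (Function('M')(v, E) = Add(Add(Mul(9, v), Mul(Add(-10, E), E)), -241) = Add(Add(Mul(9, v), Mul(E, Add(-10, E))), -241) = Add(-241, Mul(9, v), Mul(E, Add(-10, E))))
Add(Function('M')(30, -655), 358712) = Add(Add(-241, Mul(9, 30), Mul(-655, Add(-10, -655))), 358712) = Add(Add(-241, 270, Mul(-655, -665)), 358712) = Add(Add(-241, 270, 435575), 358712) = Add(435604, 358712) = 794316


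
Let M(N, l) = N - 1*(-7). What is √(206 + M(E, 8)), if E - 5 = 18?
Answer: 2*√59 ≈ 15.362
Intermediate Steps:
E = 23 (E = 5 + 18 = 23)
M(N, l) = 7 + N (M(N, l) = N + 7 = 7 + N)
√(206 + M(E, 8)) = √(206 + (7 + 23)) = √(206 + 30) = √236 = 2*√59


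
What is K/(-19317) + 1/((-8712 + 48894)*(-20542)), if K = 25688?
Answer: -7067784715463/5314870648716 ≈ -1.3298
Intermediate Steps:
K/(-19317) + 1/((-8712 + 48894)*(-20542)) = 25688/(-19317) + 1/((-8712 + 48894)*(-20542)) = 25688*(-1/19317) - 1/20542/40182 = -25688/19317 + (1/40182)*(-1/20542) = -25688/19317 - 1/825418644 = -7067784715463/5314870648716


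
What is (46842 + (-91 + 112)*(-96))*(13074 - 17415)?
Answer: -194589666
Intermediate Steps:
(46842 + (-91 + 112)*(-96))*(13074 - 17415) = (46842 + 21*(-96))*(-4341) = (46842 - 2016)*(-4341) = 44826*(-4341) = -194589666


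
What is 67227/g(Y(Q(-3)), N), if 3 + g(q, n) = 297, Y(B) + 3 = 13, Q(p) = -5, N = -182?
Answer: 22409/98 ≈ 228.66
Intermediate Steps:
Y(B) = 10 (Y(B) = -3 + 13 = 10)
g(q, n) = 294 (g(q, n) = -3 + 297 = 294)
67227/g(Y(Q(-3)), N) = 67227/294 = 67227*(1/294) = 22409/98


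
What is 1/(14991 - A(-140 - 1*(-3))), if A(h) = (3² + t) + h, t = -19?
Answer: 1/15138 ≈ 6.6059e-5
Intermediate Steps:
A(h) = -10 + h (A(h) = (3² - 19) + h = (9 - 19) + h = -10 + h)
1/(14991 - A(-140 - 1*(-3))) = 1/(14991 - (-10 + (-140 - 1*(-3)))) = 1/(14991 - (-10 + (-140 + 3))) = 1/(14991 - (-10 - 137)) = 1/(14991 - 1*(-147)) = 1/(14991 + 147) = 1/15138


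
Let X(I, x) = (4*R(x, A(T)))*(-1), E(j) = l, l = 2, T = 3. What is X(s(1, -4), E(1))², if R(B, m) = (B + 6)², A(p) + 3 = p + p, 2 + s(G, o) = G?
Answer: 65536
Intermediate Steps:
s(G, o) = -2 + G
E(j) = 2
A(p) = -3 + 2*p (A(p) = -3 + (p + p) = -3 + 2*p)
R(B, m) = (6 + B)²
X(I, x) = -4*(6 + x)² (X(I, x) = (4*(6 + x)²)*(-1) = -4*(6 + x)²)
X(s(1, -4), E(1))² = (-4*(6 + 2)²)² = (-4*8²)² = (-4*64)² = (-256)² = 65536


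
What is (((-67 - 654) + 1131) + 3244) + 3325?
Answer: 6979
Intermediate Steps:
(((-67 - 654) + 1131) + 3244) + 3325 = ((-721 + 1131) + 3244) + 3325 = (410 + 3244) + 3325 = 3654 + 3325 = 6979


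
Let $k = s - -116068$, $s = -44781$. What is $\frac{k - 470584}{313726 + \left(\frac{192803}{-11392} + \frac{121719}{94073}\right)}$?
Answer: $- \frac{4808072535168}{3777494475005} \approx -1.2728$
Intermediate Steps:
$k = 71287$ ($k = -44781 - -116068 = -44781 + 116068 = 71287$)
$\frac{k - 470584}{313726 + \left(\frac{192803}{-11392} + \frac{121719}{94073}\right)} = \frac{71287 - 470584}{313726 + \left(\frac{192803}{-11392} + \frac{121719}{94073}\right)} = - \frac{399297}{313726 + \left(192803 \left(- \frac{1}{11392}\right) + 121719 \cdot \frac{1}{94073}\right)} = - \frac{399297}{313726 + \left(- \frac{192803}{11392} + \frac{121719}{94073}\right)} = - \frac{399297}{313726 - \frac{188212739}{12041344}} = - \frac{399297}{\frac{3777494475005}{12041344}} = \left(-399297\right) \frac{12041344}{3777494475005} = - \frac{4808072535168}{3777494475005}$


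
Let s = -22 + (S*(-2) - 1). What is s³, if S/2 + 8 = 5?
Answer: -1331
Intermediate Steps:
S = -6 (S = -16 + 2*5 = -16 + 10 = -6)
s = -11 (s = -22 + (-6*(-2) - 1) = -22 + (12 - 1) = -22 + 11 = -11)
s³ = (-11)³ = -1331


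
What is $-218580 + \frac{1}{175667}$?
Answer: $- \frac{38397292859}{175667} \approx -2.1858 \cdot 10^{5}$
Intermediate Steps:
$-218580 + \frac{1}{175667} = - \frac{38397292859}{175667}$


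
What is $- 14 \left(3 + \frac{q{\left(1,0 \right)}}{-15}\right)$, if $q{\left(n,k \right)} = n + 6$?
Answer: $- \frac{532}{15} \approx -35.467$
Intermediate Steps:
$q{\left(n,k \right)} = 6 + n$
$- 14 \left(3 + \frac{q{\left(1,0 \right)}}{-15}\right) = - 14 \left(3 + \frac{6 + 1}{-15}\right) = - 14 \left(3 + 7 \left(- \frac{1}{15}\right)\right) = - 14 \left(3 - \frac{7}{15}\right) = \left(-14\right) \frac{38}{15} = - \frac{532}{15}$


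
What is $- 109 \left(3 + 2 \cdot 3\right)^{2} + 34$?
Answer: $-8795$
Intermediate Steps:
$- 109 \left(3 + 2 \cdot 3\right)^{2} + 34 = - 109 \left(3 + 6\right)^{2} + 34 = - 109 \cdot 9^{2} + 34 = \left(-109\right) 81 + 34 = -8829 + 34 = -8795$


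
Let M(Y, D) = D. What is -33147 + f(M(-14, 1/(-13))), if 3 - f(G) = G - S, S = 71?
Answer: -429948/13 ≈ -33073.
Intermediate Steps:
f(G) = 74 - G (f(G) = 3 - (G - 1*71) = 3 - (G - 71) = 3 - (-71 + G) = 3 + (71 - G) = 74 - G)
-33147 + f(M(-14, 1/(-13))) = -33147 + (74 - 1/(-13)) = -33147 + (74 - 1*(-1/13)) = -33147 + (74 + 1/13) = -33147 + 963/13 = -429948/13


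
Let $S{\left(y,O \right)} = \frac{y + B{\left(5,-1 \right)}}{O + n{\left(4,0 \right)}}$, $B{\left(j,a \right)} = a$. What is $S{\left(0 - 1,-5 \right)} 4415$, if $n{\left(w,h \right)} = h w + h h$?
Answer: $1766$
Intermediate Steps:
$n{\left(w,h \right)} = h^{2} + h w$ ($n{\left(w,h \right)} = h w + h^{2} = h^{2} + h w$)
$S{\left(y,O \right)} = \frac{-1 + y}{O}$ ($S{\left(y,O \right)} = \frac{y - 1}{O + 0 \left(0 + 4\right)} = \frac{-1 + y}{O + 0 \cdot 4} = \frac{-1 + y}{O + 0} = \frac{-1 + y}{O}$)
$S{\left(0 - 1,-5 \right)} 4415 = \frac{-1 + \left(0 - 1\right)}{-5} \cdot 4415 = - \frac{-1 - 1}{5} \cdot 4415 = \left(- \frac{1}{5}\right) \left(-2\right) 4415 = \frac{2}{5} \cdot 4415 = 1766$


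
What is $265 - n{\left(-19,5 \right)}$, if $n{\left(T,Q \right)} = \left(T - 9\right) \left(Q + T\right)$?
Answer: $-127$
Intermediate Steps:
$n{\left(T,Q \right)} = \left(-9 + T\right) \left(Q + T\right)$
$265 - n{\left(-19,5 \right)} = 265 - \left(\left(-19\right)^{2} - 45 - -171 + 5 \left(-19\right)\right) = 265 - \left(361 - 45 + 171 - 95\right) = 265 - 392 = -127$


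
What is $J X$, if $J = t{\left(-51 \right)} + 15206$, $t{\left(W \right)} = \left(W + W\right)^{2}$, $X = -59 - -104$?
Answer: $1152450$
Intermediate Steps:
$X = 45$ ($X = -59 + 104 = 45$)
$t{\left(W \right)} = 4 W^{2}$ ($t{\left(W \right)} = \left(2 W\right)^{2} = 4 W^{2}$)
$J = 25610$ ($J = 4 \left(-51\right)^{2} + 15206 = 4 \cdot 2601 + 15206 = 10404 + 15206 = 25610$)
$J X = 25610 \cdot 45 = 1152450$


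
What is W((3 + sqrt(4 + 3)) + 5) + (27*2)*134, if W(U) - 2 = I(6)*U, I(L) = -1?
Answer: 7230 - sqrt(7) ≈ 7227.4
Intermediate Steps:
W(U) = 2 - U
W((3 + sqrt(4 + 3)) + 5) + (27*2)*134 = (2 - ((3 + sqrt(4 + 3)) + 5)) + (27*2)*134 = (2 - ((3 + sqrt(7)) + 5)) + 54*134 = (2 - (8 + sqrt(7))) + 7236 = (2 + (-8 - sqrt(7))) + 7236 = (-6 - sqrt(7)) + 7236 = 7230 - sqrt(7)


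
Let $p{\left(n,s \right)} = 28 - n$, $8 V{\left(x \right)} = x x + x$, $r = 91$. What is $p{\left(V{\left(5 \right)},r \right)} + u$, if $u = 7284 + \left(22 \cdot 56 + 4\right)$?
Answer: $\frac{34177}{4} \approx 8544.3$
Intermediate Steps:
$V{\left(x \right)} = \frac{x}{8} + \frac{x^{2}}{8}$ ($V{\left(x \right)} = \frac{x x + x}{8} = \frac{x^{2} + x}{8} = \frac{x + x^{2}}{8} = \frac{x}{8} + \frac{x^{2}}{8}$)
$u = 8520$ ($u = 7284 + \left(1232 + 4\right) = 7284 + 1236 = 8520$)
$p{\left(V{\left(5 \right)},r \right)} + u = \left(28 - \frac{1}{8} \cdot 5 \left(1 + 5\right)\right) + 8520 = \left(28 - \frac{1}{8} \cdot 5 \cdot 6\right) + 8520 = \left(28 - \frac{15}{4}\right) + 8520 = \frac{97}{4} + 8520 = \frac{34177}{4}$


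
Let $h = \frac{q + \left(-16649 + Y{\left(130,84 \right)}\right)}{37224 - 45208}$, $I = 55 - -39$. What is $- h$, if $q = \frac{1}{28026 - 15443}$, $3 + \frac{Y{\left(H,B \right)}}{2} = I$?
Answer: $- \frac{51801065}{25115668} \approx -2.0625$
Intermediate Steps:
$I = 94$ ($I = 55 + 39 = 94$)
$Y{\left(H,B \right)} = 182$ ($Y{\left(H,B \right)} = -6 + 2 \cdot 94 = -6 + 188 = 182$)
$q = \frac{1}{12583} \approx 7.9472 \cdot 10^{-5}$
$h = \frac{51801065}{25115668}$ ($h = \frac{\frac{1}{12583} + \left(-16649 + 182\right)}{37224 - 45208} = \frac{\frac{1}{12583} - 16467}{-7984} = \left(- \frac{207204260}{12583}\right) \left(- \frac{1}{7984}\right) = \frac{51801065}{25115668} \approx 2.0625$)
$- h = \left(-1\right) \frac{51801065}{25115668} = - \frac{51801065}{25115668}$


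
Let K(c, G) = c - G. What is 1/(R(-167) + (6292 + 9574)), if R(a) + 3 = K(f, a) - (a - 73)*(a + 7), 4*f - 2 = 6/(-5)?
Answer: -5/111849 ≈ -4.4703e-5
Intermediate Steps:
f = ⅕ (f = ½ + (6/(-5))/4 = ½ + (6*(-⅕))/4 = ½ + (¼)*(-6/5) = ½ - 3/10 = ⅕ ≈ 0.20000)
R(a) = -14/5 - a - (-73 + a)*(7 + a) (R(a) = -3 + ((⅕ - a) - (a - 73)*(a + 7)) = -3 + ((⅕ - a) - (-73 + a)*(7 + a)) = -3 + (⅕ - a - (-73 + a)*(7 + a)) = -14/5 - a - (-73 + a)*(7 + a))
1/(R(-167) + (6292 + 9574)) = 1/((2541/5 - 1*(-167)² + 65*(-167)) + (6292 + 9574)) = 1/((2541/5 - 1*27889 - 10855) + 15866) = 1/((2541/5 - 27889 - 10855) + 15866) = 1/(-191179/5 + 15866) = 1/(-111849/5) = -5/111849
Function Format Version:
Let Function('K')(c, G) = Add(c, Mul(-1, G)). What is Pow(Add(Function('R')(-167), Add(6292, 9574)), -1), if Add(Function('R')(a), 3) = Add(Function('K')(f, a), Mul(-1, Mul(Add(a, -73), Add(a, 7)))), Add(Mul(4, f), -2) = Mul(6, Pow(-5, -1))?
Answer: Rational(-5, 111849) ≈ -4.4703e-5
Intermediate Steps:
f = Rational(1, 5) (f = Add(Rational(1, 2), Mul(Rational(1, 4), Mul(6, Pow(-5, -1)))) = Add(Rational(1, 2), Mul(Rational(1, 4), Mul(6, Rational(-1, 5)))) = Add(Rational(1, 2), Mul(Rational(1, 4), Rational(-6, 5))) = Add(Rational(1, 2), Rational(-3, 10)) = Rational(1, 5) ≈ 0.20000)
Function('R')(a) = Add(Rational(-14, 5), Mul(-1, a), Mul(-1, Add(-73, a), Add(7, a))) (Function('R')(a) = Add(-3, Add(Add(Rational(1, 5), Mul(-1, a)), Mul(-1, Mul(Add(a, -73), Add(a, 7))))) = Add(-3, Add(Add(Rational(1, 5), Mul(-1, a)), Mul(-1, Mul(Add(-73, a), Add(7, a))))) = Add(-3, Add(Add(Rational(1, 5), Mul(-1, a)), Mul(-1, Add(-73, a), Add(7, a)))) = Add(-3, Add(Rational(1, 5), Mul(-1, a), Mul(-1, Add(-73, a), Add(7, a)))) = Add(Rational(-14, 5), Mul(-1, a), Mul(-1, Add(-73, a), Add(7, a))))
Pow(Add(Function('R')(-167), Add(6292, 9574)), -1) = Pow(Add(Add(Rational(2541, 5), Mul(-1, Pow(-167, 2)), Mul(65, -167)), Add(6292, 9574)), -1) = Pow(Add(Add(Rational(2541, 5), Mul(-1, 27889), -10855), 15866), -1) = Pow(Add(Add(Rational(2541, 5), -27889, -10855), 15866), -1) = Pow(Add(Rational(-191179, 5), 15866), -1) = Pow(Rational(-111849, 5), -1) = Rational(-5, 111849)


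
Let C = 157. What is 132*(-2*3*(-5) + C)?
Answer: 24684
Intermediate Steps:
132*(-2*3*(-5) + C) = 132*(-2*3*(-5) + 157) = 132*(-6*(-5) + 157) = 132*(30 + 157) = 132*187 = 24684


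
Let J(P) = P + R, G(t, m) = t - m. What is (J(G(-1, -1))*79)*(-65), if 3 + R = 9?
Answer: -30810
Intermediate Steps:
R = 6 (R = -3 + 9 = 6)
J(P) = 6 + P (J(P) = P + 6 = 6 + P)
(J(G(-1, -1))*79)*(-65) = ((6 + (-1 - 1*(-1)))*79)*(-65) = ((6 + (-1 + 1))*79)*(-65) = ((6 + 0)*79)*(-65) = (6*79)*(-65) = 474*(-65) = -30810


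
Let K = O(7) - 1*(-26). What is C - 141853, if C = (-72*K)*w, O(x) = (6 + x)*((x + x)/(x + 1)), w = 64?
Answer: -366493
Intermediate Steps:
O(x) = 2*x*(6 + x)/(1 + x) (O(x) = (6 + x)*((2*x)/(1 + x)) = (6 + x)*(2*x/(1 + x)) = 2*x*(6 + x)/(1 + x))
K = 195/4 (K = 2*7*(6 + 7)/(1 + 7) - 1*(-26) = 2*7*13/8 + 26 = 2*7*(⅛)*13 + 26 = 91/4 + 26 = 195/4 ≈ 48.750)
C = -224640 (C = -72*195/4*64 = -3510*64 = -224640)
C - 141853 = -224640 - 141853 = -366493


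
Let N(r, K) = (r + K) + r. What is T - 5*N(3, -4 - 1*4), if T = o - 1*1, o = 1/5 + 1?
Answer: 51/5 ≈ 10.200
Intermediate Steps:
N(r, K) = K + 2*r (N(r, K) = (K + r) + r = K + 2*r)
o = 6/5 (o = ⅕ + 1 = 6/5 ≈ 1.2000)
T = ⅕ (T = 6/5 - 1*1 = 6/5 - 1 = ⅕ ≈ 0.20000)
T - 5*N(3, -4 - 1*4) = ⅕ - 5*((-4 - 1*4) + 2*3) = ⅕ - 5*((-4 - 4) + 6) = ⅕ - 5*(-8 + 6) = ⅕ - 5*(-2) = ⅕ + 10 = 51/5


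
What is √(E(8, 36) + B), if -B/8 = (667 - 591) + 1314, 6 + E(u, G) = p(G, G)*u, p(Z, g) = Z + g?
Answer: 5*I*√422 ≈ 102.71*I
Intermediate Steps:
E(u, G) = -6 + 2*G*u (E(u, G) = -6 + (G + G)*u = -6 + (2*G)*u = -6 + 2*G*u)
B = -11120 (B = -8*((667 - 591) + 1314) = -8*(76 + 1314) = -8*1390 = -11120)
√(E(8, 36) + B) = √((-6 + 2*36*8) - 11120) = √((-6 + 576) - 11120) = √(570 - 11120) = √(-10550) = 5*I*√422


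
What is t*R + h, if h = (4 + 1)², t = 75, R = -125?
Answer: -9350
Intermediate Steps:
h = 25 (h = 5² = 25)
t*R + h = 75*(-125) + 25 = -9375 + 25 = -9350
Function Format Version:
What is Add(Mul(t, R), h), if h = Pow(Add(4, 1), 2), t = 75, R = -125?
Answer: -9350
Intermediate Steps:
h = 25 (h = Pow(5, 2) = 25)
Add(Mul(t, R), h) = Add(Mul(75, -125), 25) = Add(-9375, 25) = -9350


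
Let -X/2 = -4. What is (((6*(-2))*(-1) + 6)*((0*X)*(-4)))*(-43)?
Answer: 0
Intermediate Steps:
X = 8 (X = -2*(-4) = 8)
(((6*(-2))*(-1) + 6)*((0*X)*(-4)))*(-43) = (((6*(-2))*(-1) + 6)*((0*8)*(-4)))*(-43) = ((-12*(-1) + 6)*(0*(-4)))*(-43) = ((12 + 6)*0)*(-43) = (18*0)*(-43) = 0*(-43) = 0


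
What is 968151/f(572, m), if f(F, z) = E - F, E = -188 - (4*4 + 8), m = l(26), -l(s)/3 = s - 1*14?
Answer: -968151/784 ≈ -1234.9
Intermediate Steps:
l(s) = 42 - 3*s (l(s) = -3*(s - 1*14) = -3*(s - 14) = -3*(-14 + s) = 42 - 3*s)
m = -36 (m = 42 - 3*26 = 42 - 78 = -36)
E = -212 (E = -188 - (16 + 8) = -188 - 1*24 = -188 - 24 = -212)
f(F, z) = -212 - F
968151/f(572, m) = 968151/(-212 - 1*572) = 968151/(-212 - 572) = 968151/(-784) = 968151*(-1/784) = -968151/784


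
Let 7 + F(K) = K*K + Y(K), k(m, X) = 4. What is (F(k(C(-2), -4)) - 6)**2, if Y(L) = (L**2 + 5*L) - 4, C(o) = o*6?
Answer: 1225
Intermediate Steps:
C(o) = 6*o
Y(L) = -4 + L**2 + 5*L
F(K) = -11 + 2*K**2 + 5*K (F(K) = -7 + (K*K + (-4 + K**2 + 5*K)) = -7 + (K**2 + (-4 + K**2 + 5*K)) = -7 + (-4 + 2*K**2 + 5*K) = -11 + 2*K**2 + 5*K)
(F(k(C(-2), -4)) - 6)**2 = ((-11 + 2*4**2 + 5*4) - 6)**2 = ((-11 + 2*16 + 20) - 6)**2 = ((-11 + 32 + 20) - 6)**2 = (41 - 6)**2 = 35**2 = 1225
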